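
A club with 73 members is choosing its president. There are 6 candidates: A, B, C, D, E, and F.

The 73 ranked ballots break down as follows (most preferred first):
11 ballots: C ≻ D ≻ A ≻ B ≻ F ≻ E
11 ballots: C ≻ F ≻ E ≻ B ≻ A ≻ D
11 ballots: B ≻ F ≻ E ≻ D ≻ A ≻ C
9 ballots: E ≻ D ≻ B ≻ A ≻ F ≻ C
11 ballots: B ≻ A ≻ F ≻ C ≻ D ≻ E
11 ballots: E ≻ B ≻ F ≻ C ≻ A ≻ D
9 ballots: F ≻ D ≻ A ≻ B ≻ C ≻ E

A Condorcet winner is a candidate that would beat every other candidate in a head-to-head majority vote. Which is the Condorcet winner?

B vs A: 53–20
B vs C: 51–22
B vs D: 44–29
B vs E: 42–31
B vs F: 53–20
B beats every other candidate.

B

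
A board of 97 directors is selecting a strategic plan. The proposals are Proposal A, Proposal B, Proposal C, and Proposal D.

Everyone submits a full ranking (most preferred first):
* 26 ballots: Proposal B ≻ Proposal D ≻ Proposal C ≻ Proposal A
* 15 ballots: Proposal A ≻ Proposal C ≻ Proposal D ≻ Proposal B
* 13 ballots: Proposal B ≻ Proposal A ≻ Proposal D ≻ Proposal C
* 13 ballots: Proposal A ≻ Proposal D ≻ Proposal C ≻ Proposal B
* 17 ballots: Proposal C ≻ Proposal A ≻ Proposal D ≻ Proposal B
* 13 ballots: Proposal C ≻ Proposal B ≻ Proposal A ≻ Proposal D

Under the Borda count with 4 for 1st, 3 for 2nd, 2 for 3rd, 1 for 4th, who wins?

Proposal A: 26×1 + 15×4 + 13×3 + 13×4 + 17×3 + 13×2 = 254
Proposal B: 26×4 + 15×1 + 13×4 + 13×1 + 17×1 + 13×3 = 240
Proposal C: 26×2 + 15×3 + 13×1 + 13×2 + 17×4 + 13×4 = 256
Proposal D: 26×3 + 15×2 + 13×2 + 13×3 + 17×2 + 13×1 = 220

Proposal C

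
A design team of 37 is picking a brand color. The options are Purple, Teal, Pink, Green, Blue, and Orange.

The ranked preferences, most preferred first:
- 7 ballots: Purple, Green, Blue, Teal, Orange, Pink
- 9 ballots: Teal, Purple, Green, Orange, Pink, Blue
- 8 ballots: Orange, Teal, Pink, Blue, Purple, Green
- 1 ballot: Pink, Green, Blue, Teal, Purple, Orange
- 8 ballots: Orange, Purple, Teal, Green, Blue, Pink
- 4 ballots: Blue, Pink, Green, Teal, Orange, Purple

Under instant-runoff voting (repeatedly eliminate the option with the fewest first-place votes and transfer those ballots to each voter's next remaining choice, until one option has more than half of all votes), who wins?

Teal

Round 1: Purple 7, Teal 9, Pink 1, Green 0, Blue 4, Orange 16. Green eliminated.
Round 2: Purple 7, Teal 9, Pink 1, Blue 4, Orange 16. Pink eliminated.
Round 3: Purple 7, Teal 9, Blue 5, Orange 16. Blue eliminated.
Round 4: Purple 7, Teal 14, Orange 16. Purple eliminated.
Round 5: Teal 21, Orange 16. Teal has a majority (≥19).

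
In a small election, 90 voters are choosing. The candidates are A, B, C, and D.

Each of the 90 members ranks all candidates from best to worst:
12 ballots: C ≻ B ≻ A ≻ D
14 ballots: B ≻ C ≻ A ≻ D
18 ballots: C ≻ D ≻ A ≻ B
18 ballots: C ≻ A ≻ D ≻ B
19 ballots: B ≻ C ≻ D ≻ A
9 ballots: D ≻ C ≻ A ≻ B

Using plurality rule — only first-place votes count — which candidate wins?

First-place votes: A 0, B 33, C 48, D 9.

C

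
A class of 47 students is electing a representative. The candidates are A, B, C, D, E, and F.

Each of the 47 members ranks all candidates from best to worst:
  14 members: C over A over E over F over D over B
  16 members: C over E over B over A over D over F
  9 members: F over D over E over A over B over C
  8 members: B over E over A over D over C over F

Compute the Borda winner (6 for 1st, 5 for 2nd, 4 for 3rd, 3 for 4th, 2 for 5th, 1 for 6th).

E

A: 14×5 + 16×3 + 9×3 + 8×4 = 177
B: 14×1 + 16×4 + 9×2 + 8×6 = 144
C: 14×6 + 16×6 + 9×1 + 8×2 = 205
D: 14×2 + 16×2 + 9×5 + 8×3 = 129
E: 14×4 + 16×5 + 9×4 + 8×5 = 212
F: 14×3 + 16×1 + 9×6 + 8×1 = 120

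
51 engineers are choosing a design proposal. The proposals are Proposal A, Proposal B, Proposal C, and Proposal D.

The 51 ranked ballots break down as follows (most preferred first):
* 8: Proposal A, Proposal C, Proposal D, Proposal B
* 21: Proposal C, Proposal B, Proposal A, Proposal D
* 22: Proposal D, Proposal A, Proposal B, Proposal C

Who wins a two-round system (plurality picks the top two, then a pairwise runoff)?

Proposal C

Round 1 first-place votes: Proposal A 8, Proposal B 0, Proposal C 21, Proposal D 22. Proposal D and Proposal C advance.
Runoff: Proposal D is ranked above Proposal C on 22 ballots, Proposal C above Proposal D on 29.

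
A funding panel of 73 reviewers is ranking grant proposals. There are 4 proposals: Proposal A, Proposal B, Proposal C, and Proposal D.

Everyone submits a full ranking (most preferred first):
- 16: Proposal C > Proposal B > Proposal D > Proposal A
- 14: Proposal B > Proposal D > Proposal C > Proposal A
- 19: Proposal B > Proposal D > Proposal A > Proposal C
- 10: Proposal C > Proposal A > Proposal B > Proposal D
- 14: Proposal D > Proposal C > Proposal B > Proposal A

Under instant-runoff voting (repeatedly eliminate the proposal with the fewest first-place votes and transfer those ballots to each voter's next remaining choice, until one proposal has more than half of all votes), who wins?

Proposal C

Round 1: Proposal A 0, Proposal B 33, Proposal C 26, Proposal D 14. Proposal A eliminated.
Round 2: Proposal B 33, Proposal C 26, Proposal D 14. Proposal D eliminated.
Round 3: Proposal B 33, Proposal C 40. Proposal C has a majority (≥37).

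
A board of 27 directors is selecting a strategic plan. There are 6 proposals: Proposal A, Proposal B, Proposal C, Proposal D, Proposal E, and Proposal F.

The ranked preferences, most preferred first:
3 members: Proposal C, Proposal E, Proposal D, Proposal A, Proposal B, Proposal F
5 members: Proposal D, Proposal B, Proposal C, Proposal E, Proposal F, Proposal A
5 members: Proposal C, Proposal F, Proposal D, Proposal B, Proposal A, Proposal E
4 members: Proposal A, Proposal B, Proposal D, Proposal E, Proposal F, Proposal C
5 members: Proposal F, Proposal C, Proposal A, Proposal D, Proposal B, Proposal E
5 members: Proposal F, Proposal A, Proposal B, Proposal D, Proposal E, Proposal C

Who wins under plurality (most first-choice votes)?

First-place votes: Proposal A 4, Proposal B 0, Proposal C 8, Proposal D 5, Proposal E 0, Proposal F 10.

Proposal F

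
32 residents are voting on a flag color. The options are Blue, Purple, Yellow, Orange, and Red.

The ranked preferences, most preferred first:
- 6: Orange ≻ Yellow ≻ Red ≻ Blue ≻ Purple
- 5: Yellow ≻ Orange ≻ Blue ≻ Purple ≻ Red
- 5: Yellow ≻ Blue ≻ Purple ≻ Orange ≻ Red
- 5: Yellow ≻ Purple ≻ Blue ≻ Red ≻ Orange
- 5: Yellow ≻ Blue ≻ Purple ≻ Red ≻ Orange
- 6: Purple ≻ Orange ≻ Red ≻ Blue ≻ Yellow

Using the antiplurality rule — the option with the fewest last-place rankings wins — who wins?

Last-place votes: Blue 0, Purple 6, Yellow 6, Orange 10, Red 10.

Blue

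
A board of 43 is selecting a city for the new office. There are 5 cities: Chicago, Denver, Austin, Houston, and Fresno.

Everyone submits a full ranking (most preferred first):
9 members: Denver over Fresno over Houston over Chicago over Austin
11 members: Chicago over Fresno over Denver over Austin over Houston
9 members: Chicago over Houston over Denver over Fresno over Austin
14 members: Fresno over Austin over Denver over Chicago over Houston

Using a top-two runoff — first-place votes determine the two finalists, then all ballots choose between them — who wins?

Round 1 first-place votes: Chicago 20, Denver 9, Austin 0, Houston 0, Fresno 14. Chicago and Fresno advance.
Runoff: Chicago is ranked above Fresno on 20 ballots, Fresno above Chicago on 23.

Fresno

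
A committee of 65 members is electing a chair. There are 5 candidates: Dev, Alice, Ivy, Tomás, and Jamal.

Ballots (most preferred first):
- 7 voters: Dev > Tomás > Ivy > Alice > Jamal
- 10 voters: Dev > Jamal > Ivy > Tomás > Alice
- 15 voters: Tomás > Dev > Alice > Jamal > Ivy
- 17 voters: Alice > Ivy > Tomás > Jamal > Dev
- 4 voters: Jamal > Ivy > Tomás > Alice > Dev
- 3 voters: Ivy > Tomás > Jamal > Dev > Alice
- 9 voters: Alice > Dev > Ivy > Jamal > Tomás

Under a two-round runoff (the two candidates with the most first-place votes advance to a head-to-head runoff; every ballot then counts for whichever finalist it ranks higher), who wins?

Round 1 first-place votes: Dev 17, Alice 26, Ivy 3, Tomás 15, Jamal 4. Alice and Dev advance.
Runoff: Alice is ranked above Dev on 30 ballots, Dev above Alice on 35.

Dev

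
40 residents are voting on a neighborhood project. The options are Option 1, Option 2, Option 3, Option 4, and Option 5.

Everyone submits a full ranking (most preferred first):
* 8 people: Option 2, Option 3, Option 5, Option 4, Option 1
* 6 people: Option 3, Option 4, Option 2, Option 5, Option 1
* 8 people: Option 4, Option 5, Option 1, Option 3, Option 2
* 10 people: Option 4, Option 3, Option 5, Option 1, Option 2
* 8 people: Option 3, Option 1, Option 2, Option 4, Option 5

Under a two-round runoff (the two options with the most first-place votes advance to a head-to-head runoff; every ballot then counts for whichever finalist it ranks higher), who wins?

Round 1 first-place votes: Option 1 0, Option 2 8, Option 3 14, Option 4 18, Option 5 0. Option 4 and Option 3 advance.
Runoff: Option 4 is ranked above Option 3 on 18 ballots, Option 3 above Option 4 on 22.

Option 3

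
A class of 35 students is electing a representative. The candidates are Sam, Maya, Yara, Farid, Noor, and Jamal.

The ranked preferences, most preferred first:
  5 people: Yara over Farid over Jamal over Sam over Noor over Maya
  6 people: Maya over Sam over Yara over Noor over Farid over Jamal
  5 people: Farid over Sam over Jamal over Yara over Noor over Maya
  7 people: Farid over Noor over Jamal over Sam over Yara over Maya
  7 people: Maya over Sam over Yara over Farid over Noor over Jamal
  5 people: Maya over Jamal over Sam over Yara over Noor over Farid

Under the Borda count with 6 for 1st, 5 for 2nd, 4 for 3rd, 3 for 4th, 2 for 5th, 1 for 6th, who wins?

Sam

Sam: 5×3 + 6×5 + 5×5 + 7×3 + 7×5 + 5×4 = 146
Maya: 5×1 + 6×6 + 5×1 + 7×1 + 7×6 + 5×6 = 125
Yara: 5×6 + 6×4 + 5×3 + 7×2 + 7×4 + 5×3 = 126
Farid: 5×5 + 6×2 + 5×6 + 7×6 + 7×3 + 5×1 = 135
Noor: 5×2 + 6×3 + 5×2 + 7×5 + 7×2 + 5×2 = 97
Jamal: 5×4 + 6×1 + 5×4 + 7×4 + 7×1 + 5×5 = 106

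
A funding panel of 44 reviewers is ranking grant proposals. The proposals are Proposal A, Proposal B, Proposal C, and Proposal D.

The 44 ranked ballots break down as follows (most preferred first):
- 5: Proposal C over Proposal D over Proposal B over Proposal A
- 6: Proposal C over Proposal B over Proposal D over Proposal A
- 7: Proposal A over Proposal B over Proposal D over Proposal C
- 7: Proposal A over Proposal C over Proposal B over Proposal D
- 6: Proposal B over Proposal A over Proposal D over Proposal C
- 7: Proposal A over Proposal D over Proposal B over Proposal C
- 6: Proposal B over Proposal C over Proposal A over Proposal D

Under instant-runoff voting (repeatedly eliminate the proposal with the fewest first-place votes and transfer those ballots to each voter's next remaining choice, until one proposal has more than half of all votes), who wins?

Round 1: Proposal A 21, Proposal B 12, Proposal C 11, Proposal D 0. Proposal D eliminated.
Round 2: Proposal A 21, Proposal B 12, Proposal C 11. Proposal C eliminated.
Round 3: Proposal A 21, Proposal B 23. Proposal B has a majority (≥23).

Proposal B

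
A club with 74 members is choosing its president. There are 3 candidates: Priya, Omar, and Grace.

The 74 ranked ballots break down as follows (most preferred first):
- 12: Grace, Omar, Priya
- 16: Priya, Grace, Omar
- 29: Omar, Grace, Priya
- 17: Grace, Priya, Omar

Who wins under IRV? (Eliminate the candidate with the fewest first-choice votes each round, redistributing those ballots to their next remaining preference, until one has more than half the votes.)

Grace

Round 1: Priya 16, Omar 29, Grace 29. Priya eliminated.
Round 2: Omar 29, Grace 45. Grace has a majority (≥38).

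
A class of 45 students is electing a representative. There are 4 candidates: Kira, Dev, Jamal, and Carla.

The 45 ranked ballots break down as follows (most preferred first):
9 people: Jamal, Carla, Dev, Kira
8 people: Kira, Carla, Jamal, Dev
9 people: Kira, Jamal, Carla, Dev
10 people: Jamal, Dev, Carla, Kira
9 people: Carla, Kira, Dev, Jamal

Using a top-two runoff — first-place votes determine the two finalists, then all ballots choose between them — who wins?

Kira

Round 1 first-place votes: Kira 17, Dev 0, Jamal 19, Carla 9. Jamal and Kira advance.
Runoff: Jamal is ranked above Kira on 19 ballots, Kira above Jamal on 26.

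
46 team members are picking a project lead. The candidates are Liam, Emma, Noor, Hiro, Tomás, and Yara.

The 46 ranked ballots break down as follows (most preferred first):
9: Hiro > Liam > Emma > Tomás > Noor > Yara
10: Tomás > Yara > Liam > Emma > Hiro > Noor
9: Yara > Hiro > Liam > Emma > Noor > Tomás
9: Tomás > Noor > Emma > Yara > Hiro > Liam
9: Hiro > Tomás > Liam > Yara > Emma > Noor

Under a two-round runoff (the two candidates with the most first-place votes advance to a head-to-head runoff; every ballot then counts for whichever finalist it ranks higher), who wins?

Hiro

Round 1 first-place votes: Liam 0, Emma 0, Noor 0, Hiro 18, Tomás 19, Yara 9. Tomás and Hiro advance.
Runoff: Tomás is ranked above Hiro on 19 ballots, Hiro above Tomás on 27.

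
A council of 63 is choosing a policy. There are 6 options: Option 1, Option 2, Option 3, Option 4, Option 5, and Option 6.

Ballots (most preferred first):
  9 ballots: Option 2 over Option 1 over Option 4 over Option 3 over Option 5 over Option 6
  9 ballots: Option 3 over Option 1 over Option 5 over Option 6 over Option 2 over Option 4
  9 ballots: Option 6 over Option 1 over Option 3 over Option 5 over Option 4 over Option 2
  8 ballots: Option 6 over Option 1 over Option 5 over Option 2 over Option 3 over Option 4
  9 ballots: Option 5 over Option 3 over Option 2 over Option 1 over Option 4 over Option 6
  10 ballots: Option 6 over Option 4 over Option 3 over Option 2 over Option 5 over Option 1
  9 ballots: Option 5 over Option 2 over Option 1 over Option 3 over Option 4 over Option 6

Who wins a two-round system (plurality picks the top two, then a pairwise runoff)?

Option 5

Round 1 first-place votes: Option 1 0, Option 2 9, Option 3 9, Option 4 0, Option 5 18, Option 6 27. Option 6 and Option 5 advance.
Runoff: Option 6 is ranked above Option 5 on 27 ballots, Option 5 above Option 6 on 36.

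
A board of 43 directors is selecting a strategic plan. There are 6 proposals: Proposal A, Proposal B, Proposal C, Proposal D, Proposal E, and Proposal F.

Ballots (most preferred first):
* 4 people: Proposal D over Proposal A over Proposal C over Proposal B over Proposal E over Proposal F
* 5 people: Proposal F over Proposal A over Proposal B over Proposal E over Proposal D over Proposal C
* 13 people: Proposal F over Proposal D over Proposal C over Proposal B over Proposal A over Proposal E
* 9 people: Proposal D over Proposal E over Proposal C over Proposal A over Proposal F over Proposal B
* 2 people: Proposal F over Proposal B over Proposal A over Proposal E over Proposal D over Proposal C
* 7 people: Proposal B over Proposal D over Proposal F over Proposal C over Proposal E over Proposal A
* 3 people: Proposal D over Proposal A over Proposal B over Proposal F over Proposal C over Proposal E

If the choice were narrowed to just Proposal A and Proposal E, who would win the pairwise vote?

Proposal A is ranked above Proposal E on 27 ballots; Proposal E above Proposal A on 16.

Proposal A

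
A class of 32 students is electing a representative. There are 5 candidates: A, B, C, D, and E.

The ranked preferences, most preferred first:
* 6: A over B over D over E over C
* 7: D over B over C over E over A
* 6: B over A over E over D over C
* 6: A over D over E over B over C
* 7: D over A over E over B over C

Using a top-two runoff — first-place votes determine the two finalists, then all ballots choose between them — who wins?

A

Round 1 first-place votes: A 12, B 6, C 0, D 14, E 0. D and A advance.
Runoff: D is ranked above A on 14 ballots, A above D on 18.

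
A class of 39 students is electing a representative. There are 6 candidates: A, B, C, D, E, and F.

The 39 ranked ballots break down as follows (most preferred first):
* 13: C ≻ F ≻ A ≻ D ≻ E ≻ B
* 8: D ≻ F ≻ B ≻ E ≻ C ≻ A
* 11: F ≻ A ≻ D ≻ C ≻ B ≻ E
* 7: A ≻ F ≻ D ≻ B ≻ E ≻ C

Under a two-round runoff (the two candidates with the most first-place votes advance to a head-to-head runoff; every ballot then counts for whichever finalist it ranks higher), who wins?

F

Round 1 first-place votes: A 7, B 0, C 13, D 8, E 0, F 11. C and F advance.
Runoff: C is ranked above F on 13 ballots, F above C on 26.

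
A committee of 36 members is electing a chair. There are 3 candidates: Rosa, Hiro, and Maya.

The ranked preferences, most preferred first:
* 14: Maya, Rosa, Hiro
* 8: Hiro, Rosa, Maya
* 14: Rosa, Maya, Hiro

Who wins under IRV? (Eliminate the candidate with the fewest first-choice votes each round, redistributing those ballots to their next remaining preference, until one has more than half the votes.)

Rosa

Round 1: Rosa 14, Hiro 8, Maya 14. Hiro eliminated.
Round 2: Rosa 22, Maya 14. Rosa has a majority (≥19).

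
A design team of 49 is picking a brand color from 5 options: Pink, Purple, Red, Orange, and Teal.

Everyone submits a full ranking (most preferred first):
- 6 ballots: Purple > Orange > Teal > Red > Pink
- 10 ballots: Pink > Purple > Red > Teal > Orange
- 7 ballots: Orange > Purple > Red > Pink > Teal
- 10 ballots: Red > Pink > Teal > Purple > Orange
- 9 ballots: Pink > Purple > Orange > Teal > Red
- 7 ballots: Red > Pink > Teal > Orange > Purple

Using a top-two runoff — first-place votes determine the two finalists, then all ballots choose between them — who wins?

Round 1 first-place votes: Pink 19, Purple 6, Red 17, Orange 7, Teal 0. Pink and Red advance.
Runoff: Pink is ranked above Red on 19 ballots, Red above Pink on 30.

Red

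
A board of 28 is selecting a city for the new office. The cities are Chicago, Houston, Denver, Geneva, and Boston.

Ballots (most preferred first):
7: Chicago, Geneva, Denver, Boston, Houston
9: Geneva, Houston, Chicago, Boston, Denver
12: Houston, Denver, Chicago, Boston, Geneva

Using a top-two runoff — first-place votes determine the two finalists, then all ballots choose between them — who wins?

Geneva

Round 1 first-place votes: Chicago 7, Houston 12, Denver 0, Geneva 9, Boston 0. Houston and Geneva advance.
Runoff: Houston is ranked above Geneva on 12 ballots, Geneva above Houston on 16.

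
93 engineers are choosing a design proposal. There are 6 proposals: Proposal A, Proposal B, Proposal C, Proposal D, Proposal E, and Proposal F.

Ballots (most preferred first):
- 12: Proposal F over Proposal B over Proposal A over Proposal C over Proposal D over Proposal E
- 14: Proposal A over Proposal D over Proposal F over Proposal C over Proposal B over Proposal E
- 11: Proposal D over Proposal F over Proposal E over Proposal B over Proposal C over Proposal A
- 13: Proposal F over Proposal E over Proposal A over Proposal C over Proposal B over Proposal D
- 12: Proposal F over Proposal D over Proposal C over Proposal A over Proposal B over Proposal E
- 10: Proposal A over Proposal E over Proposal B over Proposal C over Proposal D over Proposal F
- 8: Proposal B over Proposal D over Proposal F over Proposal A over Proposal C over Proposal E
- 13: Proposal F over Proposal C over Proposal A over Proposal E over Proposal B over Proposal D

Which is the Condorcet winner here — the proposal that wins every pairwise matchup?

Proposal F

Proposal F vs Proposal A: 69–24
Proposal F vs Proposal B: 75–18
Proposal F vs Proposal C: 83–10
Proposal F vs Proposal D: 50–43
Proposal F vs Proposal E: 83–10
Proposal F beats every other proposal.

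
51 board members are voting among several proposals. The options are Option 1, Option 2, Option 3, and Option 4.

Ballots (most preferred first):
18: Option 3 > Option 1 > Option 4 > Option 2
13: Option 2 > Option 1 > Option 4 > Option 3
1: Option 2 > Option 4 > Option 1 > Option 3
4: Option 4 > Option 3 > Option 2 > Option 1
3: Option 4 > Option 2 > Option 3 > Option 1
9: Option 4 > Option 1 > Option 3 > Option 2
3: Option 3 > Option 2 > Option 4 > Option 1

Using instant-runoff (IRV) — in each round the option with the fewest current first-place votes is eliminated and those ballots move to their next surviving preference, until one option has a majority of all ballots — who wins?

Round 1: Option 1 0, Option 2 14, Option 3 21, Option 4 16. Option 1 eliminated.
Round 2: Option 2 14, Option 3 21, Option 4 16. Option 2 eliminated.
Round 3: Option 3 21, Option 4 30. Option 4 has a majority (≥26).

Option 4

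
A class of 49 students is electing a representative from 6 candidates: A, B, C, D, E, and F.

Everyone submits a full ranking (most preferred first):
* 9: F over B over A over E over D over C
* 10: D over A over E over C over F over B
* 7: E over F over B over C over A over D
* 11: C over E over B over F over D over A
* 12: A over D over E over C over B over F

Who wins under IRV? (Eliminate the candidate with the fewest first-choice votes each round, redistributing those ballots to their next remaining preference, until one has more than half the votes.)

Round 1: A 12, B 0, C 11, D 10, E 7, F 9. B eliminated.
Round 2: A 12, C 11, D 10, E 7, F 9. E eliminated.
Round 3: A 12, C 11, D 10, F 16. D eliminated.
Round 4: A 22, C 11, F 16. C eliminated.
Round 5: A 22, F 27. F has a majority (≥25).

F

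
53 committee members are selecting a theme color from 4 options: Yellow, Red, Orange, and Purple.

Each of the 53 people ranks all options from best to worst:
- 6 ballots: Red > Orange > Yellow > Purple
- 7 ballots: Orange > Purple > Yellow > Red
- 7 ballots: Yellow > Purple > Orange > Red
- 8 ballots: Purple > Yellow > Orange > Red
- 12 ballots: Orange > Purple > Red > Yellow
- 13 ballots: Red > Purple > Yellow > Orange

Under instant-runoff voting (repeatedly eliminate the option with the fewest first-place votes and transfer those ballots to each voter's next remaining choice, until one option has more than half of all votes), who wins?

Orange

Round 1: Yellow 7, Red 19, Orange 19, Purple 8. Yellow eliminated.
Round 2: Red 19, Orange 19, Purple 15. Purple eliminated.
Round 3: Red 19, Orange 34. Orange has a majority (≥27).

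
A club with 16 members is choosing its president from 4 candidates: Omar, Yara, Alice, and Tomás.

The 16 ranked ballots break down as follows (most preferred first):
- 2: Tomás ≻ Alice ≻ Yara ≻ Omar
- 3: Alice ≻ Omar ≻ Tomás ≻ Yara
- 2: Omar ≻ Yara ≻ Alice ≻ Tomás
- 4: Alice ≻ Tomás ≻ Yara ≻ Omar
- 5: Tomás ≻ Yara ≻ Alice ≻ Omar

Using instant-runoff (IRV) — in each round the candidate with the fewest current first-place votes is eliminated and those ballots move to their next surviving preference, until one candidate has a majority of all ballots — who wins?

Round 1: Omar 2, Yara 0, Alice 7, Tomás 7. Yara eliminated.
Round 2: Omar 2, Alice 7, Tomás 7. Omar eliminated.
Round 3: Alice 9, Tomás 7. Alice has a majority (≥9).

Alice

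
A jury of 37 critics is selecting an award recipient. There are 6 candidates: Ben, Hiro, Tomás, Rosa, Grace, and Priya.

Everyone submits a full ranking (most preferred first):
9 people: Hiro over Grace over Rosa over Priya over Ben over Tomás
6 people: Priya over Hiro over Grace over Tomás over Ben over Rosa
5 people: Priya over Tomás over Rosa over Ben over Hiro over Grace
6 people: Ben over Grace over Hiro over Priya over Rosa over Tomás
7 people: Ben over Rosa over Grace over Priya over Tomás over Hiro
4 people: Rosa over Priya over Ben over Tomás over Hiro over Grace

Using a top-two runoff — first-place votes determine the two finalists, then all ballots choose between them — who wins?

Round 1 first-place votes: Ben 13, Hiro 9, Tomás 0, Rosa 4, Grace 0, Priya 11. Ben and Priya advance.
Runoff: Ben is ranked above Priya on 13 ballots, Priya above Ben on 24.

Priya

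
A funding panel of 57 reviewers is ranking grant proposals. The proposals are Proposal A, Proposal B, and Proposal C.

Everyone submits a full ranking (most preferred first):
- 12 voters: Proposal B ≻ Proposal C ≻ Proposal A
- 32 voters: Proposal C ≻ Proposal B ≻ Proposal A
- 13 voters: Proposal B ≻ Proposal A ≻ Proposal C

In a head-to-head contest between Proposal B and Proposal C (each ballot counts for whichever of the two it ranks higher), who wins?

Proposal C

Proposal B is ranked above Proposal C on 25 ballots; Proposal C above Proposal B on 32.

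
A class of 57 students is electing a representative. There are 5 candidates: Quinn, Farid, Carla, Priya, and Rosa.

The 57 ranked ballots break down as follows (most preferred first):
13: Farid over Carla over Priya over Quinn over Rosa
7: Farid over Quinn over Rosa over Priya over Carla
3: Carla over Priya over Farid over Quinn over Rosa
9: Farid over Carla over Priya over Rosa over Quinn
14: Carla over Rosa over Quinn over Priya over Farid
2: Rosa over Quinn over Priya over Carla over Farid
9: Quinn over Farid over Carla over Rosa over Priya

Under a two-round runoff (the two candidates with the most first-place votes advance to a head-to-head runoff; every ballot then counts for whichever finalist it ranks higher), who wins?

Round 1 first-place votes: Quinn 9, Farid 29, Carla 17, Priya 0, Rosa 2. Farid and Carla advance.
Runoff: Farid is ranked above Carla on 38 ballots, Carla above Farid on 19.

Farid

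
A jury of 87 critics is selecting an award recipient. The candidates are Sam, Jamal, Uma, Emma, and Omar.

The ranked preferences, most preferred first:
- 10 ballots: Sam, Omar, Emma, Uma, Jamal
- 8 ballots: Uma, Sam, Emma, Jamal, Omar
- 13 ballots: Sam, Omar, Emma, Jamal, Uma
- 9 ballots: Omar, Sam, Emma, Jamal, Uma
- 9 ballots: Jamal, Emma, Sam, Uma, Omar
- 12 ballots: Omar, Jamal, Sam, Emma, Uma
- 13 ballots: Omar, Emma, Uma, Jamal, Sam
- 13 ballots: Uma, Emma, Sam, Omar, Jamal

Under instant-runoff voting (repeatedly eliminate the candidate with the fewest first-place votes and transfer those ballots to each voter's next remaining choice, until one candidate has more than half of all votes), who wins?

Round 1: Sam 23, Jamal 9, Uma 21, Emma 0, Omar 34. Emma eliminated.
Round 2: Sam 23, Jamal 9, Uma 21, Omar 34. Jamal eliminated.
Round 3: Sam 32, Uma 21, Omar 34. Uma eliminated.
Round 4: Sam 53, Omar 34. Sam has a majority (≥44).

Sam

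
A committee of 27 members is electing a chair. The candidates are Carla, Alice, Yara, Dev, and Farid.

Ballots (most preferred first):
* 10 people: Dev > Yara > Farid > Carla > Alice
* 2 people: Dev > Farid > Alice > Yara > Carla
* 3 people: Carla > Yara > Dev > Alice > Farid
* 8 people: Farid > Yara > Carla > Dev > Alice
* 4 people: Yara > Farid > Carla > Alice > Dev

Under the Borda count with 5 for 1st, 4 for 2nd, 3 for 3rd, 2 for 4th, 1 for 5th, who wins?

Carla: 10×2 + 2×1 + 3×5 + 8×3 + 4×3 = 73
Alice: 10×1 + 2×3 + 3×2 + 8×1 + 4×2 = 38
Yara: 10×4 + 2×2 + 3×4 + 8×4 + 4×5 = 108
Dev: 10×5 + 2×5 + 3×3 + 8×2 + 4×1 = 89
Farid: 10×3 + 2×4 + 3×1 + 8×5 + 4×4 = 97

Yara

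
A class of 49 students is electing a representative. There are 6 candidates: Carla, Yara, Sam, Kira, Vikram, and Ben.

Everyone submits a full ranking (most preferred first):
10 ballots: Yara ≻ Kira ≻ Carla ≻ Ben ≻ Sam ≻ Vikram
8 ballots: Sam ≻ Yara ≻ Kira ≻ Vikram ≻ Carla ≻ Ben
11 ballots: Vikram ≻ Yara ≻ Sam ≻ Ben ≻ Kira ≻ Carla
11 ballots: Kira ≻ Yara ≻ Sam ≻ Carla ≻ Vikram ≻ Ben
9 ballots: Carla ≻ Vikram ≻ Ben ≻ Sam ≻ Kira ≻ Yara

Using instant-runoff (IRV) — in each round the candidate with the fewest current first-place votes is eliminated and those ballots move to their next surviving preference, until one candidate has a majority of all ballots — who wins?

Round 1: Carla 9, Yara 10, Sam 8, Kira 11, Vikram 11, Ben 0. Ben eliminated.
Round 2: Carla 9, Yara 10, Sam 8, Kira 11, Vikram 11. Sam eliminated.
Round 3: Carla 9, Yara 18, Kira 11, Vikram 11. Carla eliminated.
Round 4: Yara 18, Kira 11, Vikram 20. Kira eliminated.
Round 5: Yara 29, Vikram 20. Yara has a majority (≥25).

Yara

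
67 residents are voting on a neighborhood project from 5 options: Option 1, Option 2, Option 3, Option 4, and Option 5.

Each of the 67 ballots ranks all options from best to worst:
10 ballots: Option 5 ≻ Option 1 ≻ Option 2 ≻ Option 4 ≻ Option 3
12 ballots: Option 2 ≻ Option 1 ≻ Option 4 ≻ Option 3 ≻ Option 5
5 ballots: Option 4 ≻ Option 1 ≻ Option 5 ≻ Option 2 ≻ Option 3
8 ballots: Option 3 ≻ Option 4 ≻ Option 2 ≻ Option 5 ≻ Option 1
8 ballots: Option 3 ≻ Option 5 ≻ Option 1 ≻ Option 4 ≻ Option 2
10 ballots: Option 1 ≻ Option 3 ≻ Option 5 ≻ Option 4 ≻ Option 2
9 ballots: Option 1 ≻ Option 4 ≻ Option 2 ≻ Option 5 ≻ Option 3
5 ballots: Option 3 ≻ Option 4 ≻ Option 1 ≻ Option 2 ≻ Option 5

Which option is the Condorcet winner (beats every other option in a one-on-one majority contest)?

Option 1 vs Option 2: 47–20
Option 1 vs Option 3: 46–21
Option 1 vs Option 4: 49–18
Option 1 vs Option 5: 41–26
Option 1 beats every other option.

Option 1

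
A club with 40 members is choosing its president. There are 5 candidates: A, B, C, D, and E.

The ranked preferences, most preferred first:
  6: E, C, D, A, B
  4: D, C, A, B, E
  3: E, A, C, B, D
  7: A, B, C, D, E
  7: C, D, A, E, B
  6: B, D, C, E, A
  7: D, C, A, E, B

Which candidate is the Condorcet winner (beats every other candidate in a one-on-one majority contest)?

C vs A: 30–10
C vs B: 27–13
C vs D: 23–17
C vs E: 31–9
C beats every other candidate.

C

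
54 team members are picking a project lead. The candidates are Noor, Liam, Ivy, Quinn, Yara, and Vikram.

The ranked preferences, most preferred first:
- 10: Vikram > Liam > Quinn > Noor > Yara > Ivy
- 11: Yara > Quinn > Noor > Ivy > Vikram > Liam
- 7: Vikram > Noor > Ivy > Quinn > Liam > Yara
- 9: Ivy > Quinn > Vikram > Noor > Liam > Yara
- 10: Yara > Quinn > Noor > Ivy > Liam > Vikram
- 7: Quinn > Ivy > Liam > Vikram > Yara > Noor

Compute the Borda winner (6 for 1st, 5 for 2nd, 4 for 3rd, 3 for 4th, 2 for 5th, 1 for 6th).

Noor: 10×3 + 11×4 + 7×5 + 9×3 + 10×4 + 7×1 = 183
Liam: 10×5 + 11×1 + 7×2 + 9×2 + 10×2 + 7×4 = 141
Ivy: 10×1 + 11×3 + 7×4 + 9×6 + 10×3 + 7×5 = 190
Quinn: 10×4 + 11×5 + 7×3 + 9×5 + 10×5 + 7×6 = 253
Yara: 10×2 + 11×6 + 7×1 + 9×1 + 10×6 + 7×2 = 176
Vikram: 10×6 + 11×2 + 7×6 + 9×4 + 10×1 + 7×3 = 191

Quinn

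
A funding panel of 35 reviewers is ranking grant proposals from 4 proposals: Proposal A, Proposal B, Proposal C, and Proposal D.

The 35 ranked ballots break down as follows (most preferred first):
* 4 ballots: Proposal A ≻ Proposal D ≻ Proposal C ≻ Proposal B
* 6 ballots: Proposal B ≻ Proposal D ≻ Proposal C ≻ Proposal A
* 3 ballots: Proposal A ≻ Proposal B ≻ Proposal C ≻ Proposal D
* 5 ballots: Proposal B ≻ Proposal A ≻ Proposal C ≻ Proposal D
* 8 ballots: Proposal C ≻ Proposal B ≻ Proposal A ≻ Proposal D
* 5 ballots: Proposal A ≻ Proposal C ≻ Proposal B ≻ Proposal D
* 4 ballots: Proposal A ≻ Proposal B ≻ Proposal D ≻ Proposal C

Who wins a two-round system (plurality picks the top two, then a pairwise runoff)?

Round 1 first-place votes: Proposal A 16, Proposal B 11, Proposal C 8, Proposal D 0. Proposal A and Proposal B advance.
Runoff: Proposal A is ranked above Proposal B on 16 ballots, Proposal B above Proposal A on 19.

Proposal B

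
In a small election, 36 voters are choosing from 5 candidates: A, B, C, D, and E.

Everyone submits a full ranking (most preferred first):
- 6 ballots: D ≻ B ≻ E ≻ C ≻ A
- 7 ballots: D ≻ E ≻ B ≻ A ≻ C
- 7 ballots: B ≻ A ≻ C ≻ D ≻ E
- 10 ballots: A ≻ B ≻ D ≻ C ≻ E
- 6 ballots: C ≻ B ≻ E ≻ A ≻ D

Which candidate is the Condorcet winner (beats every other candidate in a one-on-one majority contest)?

B vs A: 26–10
B vs C: 30–6
B vs D: 23–13
B vs E: 29–7
B beats every other candidate.

B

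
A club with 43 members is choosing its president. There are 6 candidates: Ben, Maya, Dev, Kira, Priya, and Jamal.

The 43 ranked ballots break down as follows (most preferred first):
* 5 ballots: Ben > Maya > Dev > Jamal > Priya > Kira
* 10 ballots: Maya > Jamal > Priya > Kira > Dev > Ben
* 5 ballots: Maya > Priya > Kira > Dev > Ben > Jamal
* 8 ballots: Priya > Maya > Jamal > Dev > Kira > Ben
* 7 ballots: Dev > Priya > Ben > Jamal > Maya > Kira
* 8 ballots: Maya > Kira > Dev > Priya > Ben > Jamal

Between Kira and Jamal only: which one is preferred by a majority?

Jamal

Kira is ranked above Jamal on 13 ballots; Jamal above Kira on 30.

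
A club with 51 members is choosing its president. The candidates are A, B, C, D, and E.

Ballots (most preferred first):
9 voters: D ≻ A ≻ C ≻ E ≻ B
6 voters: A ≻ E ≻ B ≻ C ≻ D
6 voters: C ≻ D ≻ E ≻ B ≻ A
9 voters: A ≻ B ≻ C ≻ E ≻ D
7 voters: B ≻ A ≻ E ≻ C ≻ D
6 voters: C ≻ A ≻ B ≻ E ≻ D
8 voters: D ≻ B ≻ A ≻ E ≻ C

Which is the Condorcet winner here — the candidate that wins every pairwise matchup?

A

A vs B: 30–21
A vs C: 39–12
A vs D: 28–23
A vs E: 45–6
A beats every other candidate.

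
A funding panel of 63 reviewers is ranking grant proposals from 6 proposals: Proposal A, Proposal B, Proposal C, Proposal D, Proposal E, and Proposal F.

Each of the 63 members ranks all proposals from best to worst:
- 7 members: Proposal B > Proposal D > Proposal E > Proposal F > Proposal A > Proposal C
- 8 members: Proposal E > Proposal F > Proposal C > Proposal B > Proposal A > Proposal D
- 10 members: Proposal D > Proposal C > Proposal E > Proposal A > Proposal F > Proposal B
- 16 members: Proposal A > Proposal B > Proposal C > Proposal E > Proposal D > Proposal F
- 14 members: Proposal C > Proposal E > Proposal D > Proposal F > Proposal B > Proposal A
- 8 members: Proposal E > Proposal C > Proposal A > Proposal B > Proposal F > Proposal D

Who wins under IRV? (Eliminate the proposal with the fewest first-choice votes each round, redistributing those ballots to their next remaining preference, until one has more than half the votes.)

Proposal E

Round 1: Proposal A 16, Proposal B 7, Proposal C 14, Proposal D 10, Proposal E 16, Proposal F 0. Proposal F eliminated.
Round 2: Proposal A 16, Proposal B 7, Proposal C 14, Proposal D 10, Proposal E 16. Proposal B eliminated.
Round 3: Proposal A 16, Proposal C 14, Proposal D 17, Proposal E 16. Proposal C eliminated.
Round 4: Proposal A 16, Proposal D 17, Proposal E 30. Proposal A eliminated.
Round 5: Proposal D 17, Proposal E 46. Proposal E has a majority (≥32).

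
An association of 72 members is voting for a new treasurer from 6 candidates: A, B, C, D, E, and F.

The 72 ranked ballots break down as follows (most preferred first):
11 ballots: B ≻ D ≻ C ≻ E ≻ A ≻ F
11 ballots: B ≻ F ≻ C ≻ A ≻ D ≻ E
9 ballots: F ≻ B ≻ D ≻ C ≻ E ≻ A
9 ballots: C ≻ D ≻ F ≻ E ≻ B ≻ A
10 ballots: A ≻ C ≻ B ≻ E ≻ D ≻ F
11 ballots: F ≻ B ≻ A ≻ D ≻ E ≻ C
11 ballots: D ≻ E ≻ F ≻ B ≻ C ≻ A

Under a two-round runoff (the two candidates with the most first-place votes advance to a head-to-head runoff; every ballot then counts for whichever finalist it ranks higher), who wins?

Round 1 first-place votes: A 10, B 22, C 9, D 11, E 0, F 20. B and F advance.
Runoff: B is ranked above F on 32 ballots, F above B on 40.

F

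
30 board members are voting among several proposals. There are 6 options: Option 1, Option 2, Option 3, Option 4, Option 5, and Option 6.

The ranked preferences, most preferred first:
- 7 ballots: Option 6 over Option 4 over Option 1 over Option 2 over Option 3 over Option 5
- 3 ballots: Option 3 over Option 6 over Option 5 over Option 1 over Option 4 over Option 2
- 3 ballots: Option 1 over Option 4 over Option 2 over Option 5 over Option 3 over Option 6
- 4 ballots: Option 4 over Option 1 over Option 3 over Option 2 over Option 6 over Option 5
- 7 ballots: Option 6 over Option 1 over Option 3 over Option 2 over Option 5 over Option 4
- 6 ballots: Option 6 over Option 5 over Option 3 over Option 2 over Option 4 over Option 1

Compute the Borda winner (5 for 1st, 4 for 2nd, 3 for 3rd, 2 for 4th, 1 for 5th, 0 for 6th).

Option 6

Option 1: 7×3 + 3×2 + 3×5 + 4×4 + 7×4 + 6×0 = 86
Option 2: 7×2 + 3×0 + 3×3 + 4×2 + 7×2 + 6×2 = 57
Option 3: 7×1 + 3×5 + 3×1 + 4×3 + 7×3 + 6×3 = 76
Option 4: 7×4 + 3×1 + 3×4 + 4×5 + 7×0 + 6×1 = 69
Option 5: 7×0 + 3×3 + 3×2 + 4×0 + 7×1 + 6×4 = 46
Option 6: 7×5 + 3×4 + 3×0 + 4×1 + 7×5 + 6×5 = 116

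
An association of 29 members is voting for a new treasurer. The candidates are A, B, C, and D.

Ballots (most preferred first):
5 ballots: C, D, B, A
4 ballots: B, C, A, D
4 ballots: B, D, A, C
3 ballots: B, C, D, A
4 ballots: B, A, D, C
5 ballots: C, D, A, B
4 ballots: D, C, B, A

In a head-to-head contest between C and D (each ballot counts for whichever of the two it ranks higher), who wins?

C is ranked above D on 17 ballots; D above C on 12.

C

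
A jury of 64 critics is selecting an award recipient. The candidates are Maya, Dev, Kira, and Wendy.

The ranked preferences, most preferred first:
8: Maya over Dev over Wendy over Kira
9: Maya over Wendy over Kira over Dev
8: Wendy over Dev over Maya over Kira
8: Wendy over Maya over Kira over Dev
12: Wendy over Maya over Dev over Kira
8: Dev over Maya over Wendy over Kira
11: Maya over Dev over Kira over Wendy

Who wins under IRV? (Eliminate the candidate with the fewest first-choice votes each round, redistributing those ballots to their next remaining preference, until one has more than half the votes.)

Round 1: Maya 28, Dev 8, Kira 0, Wendy 28. Kira eliminated.
Round 2: Maya 28, Dev 8, Wendy 28. Dev eliminated.
Round 3: Maya 36, Wendy 28. Maya has a majority (≥33).

Maya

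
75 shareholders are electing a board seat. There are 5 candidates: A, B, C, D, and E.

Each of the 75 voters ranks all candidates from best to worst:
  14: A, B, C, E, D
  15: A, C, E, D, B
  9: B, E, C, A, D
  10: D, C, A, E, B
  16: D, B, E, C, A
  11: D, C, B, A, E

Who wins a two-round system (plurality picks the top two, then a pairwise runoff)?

A

Round 1 first-place votes: A 29, B 9, C 0, D 37, E 0. D and A advance.
Runoff: D is ranked above A on 37 ballots, A above D on 38.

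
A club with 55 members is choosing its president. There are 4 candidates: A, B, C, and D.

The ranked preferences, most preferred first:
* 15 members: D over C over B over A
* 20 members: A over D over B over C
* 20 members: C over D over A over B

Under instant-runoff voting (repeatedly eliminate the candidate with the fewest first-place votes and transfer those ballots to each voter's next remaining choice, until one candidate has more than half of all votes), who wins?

Round 1: A 20, B 0, C 20, D 15. B eliminated.
Round 2: A 20, C 20, D 15. D eliminated.
Round 3: A 20, C 35. C has a majority (≥28).

C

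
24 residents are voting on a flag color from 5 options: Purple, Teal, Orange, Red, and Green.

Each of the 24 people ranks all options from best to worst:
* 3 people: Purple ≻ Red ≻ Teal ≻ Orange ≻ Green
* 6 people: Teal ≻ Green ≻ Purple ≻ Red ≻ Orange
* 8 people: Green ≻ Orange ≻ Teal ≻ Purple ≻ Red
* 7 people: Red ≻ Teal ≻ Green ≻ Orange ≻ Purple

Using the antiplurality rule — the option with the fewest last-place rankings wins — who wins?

Teal

Last-place votes: Purple 7, Teal 0, Orange 6, Red 8, Green 3.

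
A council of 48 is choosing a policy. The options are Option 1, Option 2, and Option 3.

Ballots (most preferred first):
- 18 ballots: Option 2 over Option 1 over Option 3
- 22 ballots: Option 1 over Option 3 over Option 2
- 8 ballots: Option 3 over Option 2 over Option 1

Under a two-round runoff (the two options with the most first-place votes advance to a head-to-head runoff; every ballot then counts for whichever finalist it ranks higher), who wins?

Round 1 first-place votes: Option 1 22, Option 2 18, Option 3 8. Option 1 and Option 2 advance.
Runoff: Option 1 is ranked above Option 2 on 22 ballots, Option 2 above Option 1 on 26.

Option 2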